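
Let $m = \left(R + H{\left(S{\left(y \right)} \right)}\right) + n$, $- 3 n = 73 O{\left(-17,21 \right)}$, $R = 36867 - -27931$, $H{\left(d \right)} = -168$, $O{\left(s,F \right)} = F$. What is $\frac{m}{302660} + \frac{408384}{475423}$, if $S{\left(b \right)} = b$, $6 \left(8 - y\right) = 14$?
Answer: $\frac{154085148777}{143891525180} \approx 1.0708$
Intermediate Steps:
$y = \frac{17}{3}$ ($y = 8 - \frac{7}{3} = \frac{17}{3} \approx 5.6667$)
$R = 64798$ ($R = 36867 + 27931 = 64798$)
$n = -511$ ($n = - \frac{73 \cdot 21}{3} = \left(- \frac{1}{3}\right) 1533 = -511$)
$m = 64119$ ($m = \left(64798 - 168\right) - 511 = 64630 - 511 = 64119$)
$\frac{m}{302660} + \frac{408384}{475423} = \frac{64119}{302660} + \frac{408384}{475423} = \frac{154085148777}{143891525180}$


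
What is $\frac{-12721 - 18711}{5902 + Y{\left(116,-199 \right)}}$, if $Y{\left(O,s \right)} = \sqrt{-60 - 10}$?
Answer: $- \frac{92755832}{17416837} + \frac{15716 i \sqrt{70}}{17416837} \approx -5.3256 + 0.0075496 i$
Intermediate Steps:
$Y{\left(O,s \right)} = i \sqrt{70}$ ($Y{\left(O,s \right)} = \sqrt{-70} = i \sqrt{70}$)
$\frac{-12721 - 18711}{5902 + Y{\left(116,-199 \right)}} = \frac{-12721 - 18711}{5902 + i \sqrt{70}} = - \frac{31432}{5902 + i \sqrt{70}}$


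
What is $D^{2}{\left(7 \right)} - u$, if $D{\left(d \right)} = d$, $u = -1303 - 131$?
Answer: $1483$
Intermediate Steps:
$u = -1434$ ($u = -1303 - 131 = -1434$)
$D^{2}{\left(7 \right)} - u = 7^{2} - -1434 = 49 + 1434 = 1483$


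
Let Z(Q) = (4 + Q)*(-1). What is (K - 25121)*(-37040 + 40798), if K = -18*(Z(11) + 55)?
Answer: -97110478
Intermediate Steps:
Z(Q) = -4 - Q
K = -720 (K = -18*((-4 - 1*11) + 55) = -18*((-4 - 11) + 55) = -18*(-15 + 55) = -18*40 = -720)
(K - 25121)*(-37040 + 40798) = (-720 - 25121)*(-37040 + 40798) = -25841*3758 = -97110478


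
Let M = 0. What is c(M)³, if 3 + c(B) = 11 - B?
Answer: 512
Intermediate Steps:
c(B) = 8 - B (c(B) = -3 + (11 - B) = 8 - B)
c(M)³ = (8 - 1*0)³ = (8 + 0)³ = 8³ = 512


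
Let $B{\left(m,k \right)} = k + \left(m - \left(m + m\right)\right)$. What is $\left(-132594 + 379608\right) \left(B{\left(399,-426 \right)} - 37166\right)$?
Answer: $-9384308874$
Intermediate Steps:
$B{\left(m,k \right)} = k - m$ ($B{\left(m,k \right)} = k + \left(m - 2 m\right) = k - m$)
$\left(-132594 + 379608\right) \left(B{\left(399,-426 \right)} - 37166\right) = \left(-132594 + 379608\right) \left(\left(-426 - 399\right) - 37166\right) = 247014 \left(\left(-426 - 399\right) - 37166\right) = 247014 \left(-825 - 37166\right) = 247014 \left(-37991\right) = -9384308874$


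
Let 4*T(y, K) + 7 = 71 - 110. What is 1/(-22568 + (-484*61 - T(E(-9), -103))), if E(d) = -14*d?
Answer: -2/104161 ≈ -1.9201e-5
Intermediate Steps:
T(y, K) = -23/2 (T(y, K) = -7/4 + (71 - 110)/4 = -7/4 + (¼)*(-39) = -7/4 - 39/4 = -23/2)
1/(-22568 + (-484*61 - T(E(-9), -103))) = 1/(-22568 + (-484*61 - 1*(-23/2))) = 1/(-22568 + (-29524 + 23/2)) = 1/(-22568 - 59025/2) = 1/(-104161/2) = -2/104161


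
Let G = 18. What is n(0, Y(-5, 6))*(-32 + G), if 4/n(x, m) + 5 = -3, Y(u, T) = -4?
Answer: 7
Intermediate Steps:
n(x, m) = -½ (n(x, m) = 4/(-5 - 3) = 4/(-8) = 4*(-⅛) = -½)
n(0, Y(-5, 6))*(-32 + G) = -(-32 + 18)/2 = -½*(-14) = 7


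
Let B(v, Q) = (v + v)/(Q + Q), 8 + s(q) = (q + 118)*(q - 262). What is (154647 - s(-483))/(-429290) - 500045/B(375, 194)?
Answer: -832896674509/3219675 ≈ -2.5869e+5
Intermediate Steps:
s(q) = -8 + (-262 + q)*(118 + q) (s(q) = -8 + (q + 118)*(q - 262) = -8 + (118 + q)*(-262 + q) = -8 + (-262 + q)*(118 + q))
B(v, Q) = v/Q (B(v, Q) = (2*v)/((2*Q)) = (2*v)*(1/(2*Q)) = v/Q)
(154647 - s(-483))/(-429290) - 500045/B(375, 194) = (154647 - (-30924 + (-483)**2 - 144*(-483)))/(-429290) - 500045/(375/194) = (154647 - (-30924 + 233289 + 69552))*(-1/429290) - 500045/(375*(1/194)) = (154647 - 1*271917)*(-1/429290) - 500045/375/194 = (154647 - 271917)*(-1/429290) - 500045*194/375 = -117270*(-1/429290) - 19401746/75 = 11727/42929 - 19401746/75 = -832896674509/3219675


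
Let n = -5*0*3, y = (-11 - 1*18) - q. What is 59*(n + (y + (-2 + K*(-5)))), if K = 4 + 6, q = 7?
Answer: -5192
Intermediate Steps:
K = 10
y = -36 (y = (-11 - 1*18) - 1*7 = (-11 - 18) - 7 = -29 - 7 = -36)
n = 0 (n = 0*3 = 0)
59*(n + (y + (-2 + K*(-5)))) = 59*(0 + (-36 + (-2 + 10*(-5)))) = 59*(0 + (-36 + (-2 - 50))) = 59*(0 + (-36 - 52)) = 59*(0 - 88) = 59*(-88) = -5192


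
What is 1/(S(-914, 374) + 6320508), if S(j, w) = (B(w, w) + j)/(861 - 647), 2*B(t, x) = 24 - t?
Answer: 214/1352587623 ≈ 1.5822e-7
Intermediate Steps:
B(t, x) = 12 - t/2 (B(t, x) = (24 - t)/2 = 12 - t/2)
S(j, w) = 6/107 - w/428 + j/214 (S(j, w) = ((12 - w/2) + j)/(861 - 647) = (12 + j - w/2)/214 = (12 + j - w/2)*(1/214) = 6/107 - w/428 + j/214)
1/(S(-914, 374) + 6320508) = 1/((6/107 - 1/428*374 + (1/214)*(-914)) + 6320508) = 1/((6/107 - 187/214 - 457/107) + 6320508) = 1/(-1089/214 + 6320508) = 1/(1352587623/214) = 214/1352587623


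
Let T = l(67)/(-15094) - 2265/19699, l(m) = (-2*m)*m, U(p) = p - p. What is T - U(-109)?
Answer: 71334856/148668353 ≈ 0.47983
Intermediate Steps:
U(p) = 0
l(m) = -2*m**2
T = 71334856/148668353 (T = -2*67**2/(-15094) - 2265/19699 = -2*4489*(-1/15094) - 2265*1/19699 = -8978*(-1/15094) - 2265/19699 = 4489/7547 - 2265/19699 = 71334856/148668353 ≈ 0.47983)
T - U(-109) = 71334856/148668353 - 1*0 = 71334856/148668353 + 0 = 71334856/148668353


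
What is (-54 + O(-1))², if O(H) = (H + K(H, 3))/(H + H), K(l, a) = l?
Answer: 2809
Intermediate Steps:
O(H) = 1 (O(H) = (H + H)/(H + H) = (2*H)/((2*H)) = (2*H)*(1/(2*H)) = 1)
(-54 + O(-1))² = (-54 + 1)² = (-53)² = 2809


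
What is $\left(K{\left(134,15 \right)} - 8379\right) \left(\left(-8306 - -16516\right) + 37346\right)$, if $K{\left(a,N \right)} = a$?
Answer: $-375609220$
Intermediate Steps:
$\left(K{\left(134,15 \right)} - 8379\right) \left(\left(-8306 - -16516\right) + 37346\right) = \left(134 - 8379\right) \left(\left(-8306 - -16516\right) + 37346\right) = - 8245 \left(\left(-8306 + 16516\right) + 37346\right) = - 8245 \left(8210 + 37346\right) = \left(-8245\right) 45556 = -375609220$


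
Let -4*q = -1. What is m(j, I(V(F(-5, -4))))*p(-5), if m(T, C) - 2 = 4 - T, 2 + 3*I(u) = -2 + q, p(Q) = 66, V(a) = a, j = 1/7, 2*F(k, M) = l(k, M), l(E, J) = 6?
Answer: 2706/7 ≈ 386.57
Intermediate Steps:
q = 1/4 (q = -1/4*(-1) = 1/4 ≈ 0.25000)
F(k, M) = 3 (F(k, M) = (1/2)*6 = 3)
j = 1/7 ≈ 0.14286
I(u) = -5/4 (I(u) = -2/3 + (-2 + 1/4)/3 = -2/3 + (1/3)*(-7/4) = -2/3 - 7/12 = -5/4)
m(T, C) = 6 - T (m(T, C) = 2 + (4 - T) = 6 - T)
m(j, I(V(F(-5, -4))))*p(-5) = (6 - 1*1/7)*66 = (6 - 1/7)*66 = (41/7)*66 = 2706/7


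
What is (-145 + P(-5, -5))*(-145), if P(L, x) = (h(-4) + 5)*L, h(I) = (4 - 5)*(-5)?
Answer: 28275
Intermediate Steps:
h(I) = 5 (h(I) = -1*(-5) = 5)
P(L, x) = 10*L (P(L, x) = (5 + 5)*L = 10*L)
(-145 + P(-5, -5))*(-145) = (-145 + 10*(-5))*(-145) = (-145 - 50)*(-145) = -195*(-145) = 28275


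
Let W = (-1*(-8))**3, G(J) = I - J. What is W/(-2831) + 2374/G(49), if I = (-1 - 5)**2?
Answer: -6727450/36803 ≈ -182.80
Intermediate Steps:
I = 36 (I = (-6)**2 = 36)
G(J) = 36 - J
W = 512 (W = 8**3 = 512)
W/(-2831) + 2374/G(49) = 512/(-2831) + 2374/(36 - 1*49) = 512*(-1/2831) + 2374/(36 - 49) = -512/2831 + 2374/(-13) = -512/2831 + 2374*(-1/13) = -512/2831 - 2374/13 = -6727450/36803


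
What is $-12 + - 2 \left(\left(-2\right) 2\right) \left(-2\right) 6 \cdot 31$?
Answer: $-2988$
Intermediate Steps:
$-12 + - 2 \left(\left(-2\right) 2\right) \left(-2\right) 6 \cdot 31 = -12 + \left(-2\right) \left(-4\right) \left(-2\right) 6 \cdot 31 = -12 + 8 \left(-2\right) 6 \cdot 31 = -12 + \left(-16\right) 6 \cdot 31 = -12 - 2976 = -2988$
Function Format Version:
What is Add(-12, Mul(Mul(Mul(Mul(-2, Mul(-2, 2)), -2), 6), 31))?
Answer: -2988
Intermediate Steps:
Add(-12, Mul(Mul(Mul(Mul(-2, Mul(-2, 2)), -2), 6), 31)) = Add(-12, Mul(Mul(Mul(Mul(-2, -4), -2), 6), 31)) = Add(-12, Mul(Mul(Mul(8, -2), 6), 31)) = Add(-12, Mul(Mul(-16, 6), 31)) = Add(-12, Mul(-96, 31)) = Add(-12, -2976) = -2988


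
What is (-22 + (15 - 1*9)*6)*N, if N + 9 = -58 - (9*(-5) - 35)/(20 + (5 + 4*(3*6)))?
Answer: -89866/97 ≈ -926.45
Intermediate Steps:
N = -6419/97 (N = -9 + (-58 - (9*(-5) - 35)/(20 + (5 + 4*(3*6)))) = -9 + (-58 - (-45 - 35)/(20 + (5 + 4*18))) = -9 + (-58 - (-80)/(20 + (5 + 72))) = -9 + (-58 - (-80)/(20 + 77)) = -9 + (-58 - (-80)/97) = -9 + (-58 - 1*(-80/97)) = -9 + (-58 + 80/97) = -9 - 5546/97 = -6419/97 ≈ -66.175)
(-22 + (15 - 1*9)*6)*N = (-22 + (15 - 1*9)*6)*(-6419/97) = (-22 + (15 - 9)*6)*(-6419/97) = (-22 + 6*6)*(-6419/97) = (-22 + 36)*(-6419/97) = 14*(-6419/97) = -89866/97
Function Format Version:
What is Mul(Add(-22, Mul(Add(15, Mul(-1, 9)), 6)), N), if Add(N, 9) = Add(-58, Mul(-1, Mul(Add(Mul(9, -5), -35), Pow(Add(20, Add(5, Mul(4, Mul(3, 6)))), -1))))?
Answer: Rational(-89866, 97) ≈ -926.45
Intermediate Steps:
N = Rational(-6419, 97) (N = Add(-9, Add(-58, Mul(-1, Mul(Add(Mul(9, -5), -35), Pow(Add(20, Add(5, Mul(4, Mul(3, 6)))), -1))))) = Add(-9, Add(-58, Mul(-1, Mul(Add(-45, -35), Pow(Add(20, Add(5, Mul(4, 18))), -1))))) = Add(-9, Add(-58, Mul(-1, Mul(-80, Pow(Add(20, Add(5, 72)), -1))))) = Add(-9, Add(-58, Mul(-1, Mul(-80, Pow(Add(20, 77), -1))))) = Add(-9, Add(-58, Mul(-1, Mul(-80, Pow(97, -1))))) = Add(-9, Add(-58, Mul(-1, Mul(-80, Rational(1, 97))))) = Add(-9, Add(-58, Mul(-1, Rational(-80, 97)))) = Add(-9, Add(-58, Rational(80, 97))) = Add(-9, Rational(-5546, 97)) = Rational(-6419, 97) ≈ -66.175)
Mul(Add(-22, Mul(Add(15, Mul(-1, 9)), 6)), N) = Mul(Add(-22, Mul(Add(15, Mul(-1, 9)), 6)), Rational(-6419, 97)) = Mul(Add(-22, Mul(Add(15, -9), 6)), Rational(-6419, 97)) = Mul(Add(-22, Mul(6, 6)), Rational(-6419, 97)) = Mul(Add(-22, 36), Rational(-6419, 97)) = Mul(14, Rational(-6419, 97)) = Rational(-89866, 97)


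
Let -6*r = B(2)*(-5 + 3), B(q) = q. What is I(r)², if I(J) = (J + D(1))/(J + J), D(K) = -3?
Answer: 49/16 ≈ 3.0625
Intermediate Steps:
r = ⅔ (r = -(-5 + 3)/3 = -(-2)/3 = -⅙*(-4) = ⅔ ≈ 0.66667)
I(J) = (-3 + J)/(2*J) (I(J) = (J - 3)/(J + J) = (-3 + J)/((2*J)) = (-3 + J)*(1/(2*J)) = (-3 + J)/(2*J))
I(r)² = ((-3 + ⅔)/(2*(⅔)))² = ((½)*(3/2)*(-7/3))² = (-7/4)² = 49/16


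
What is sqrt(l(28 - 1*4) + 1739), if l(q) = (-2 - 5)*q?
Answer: sqrt(1571) ≈ 39.636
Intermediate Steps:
l(q) = -7*q
sqrt(l(28 - 1*4) + 1739) = sqrt(-7*(28 - 1*4) + 1739) = sqrt(-7*(28 - 4) + 1739) = sqrt(-7*24 + 1739) = sqrt(-168 + 1739) = sqrt(1571)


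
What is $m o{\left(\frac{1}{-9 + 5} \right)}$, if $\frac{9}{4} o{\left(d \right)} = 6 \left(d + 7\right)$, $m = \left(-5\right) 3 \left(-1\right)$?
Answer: $270$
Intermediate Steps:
$m = 15$ ($m = \left(-15\right) \left(-1\right) = 15$)
$o{\left(d \right)} = \frac{56}{3} + \frac{8 d}{3}$ ($o{\left(d \right)} = \frac{4 \cdot 6 \left(d + 7\right)}{9} = \frac{4 \cdot 6 \left(7 + d\right)}{9} = \frac{4 \left(42 + 6 d\right)}{9} = \frac{56}{3} + \frac{8 d}{3}$)
$m o{\left(\frac{1}{-9 + 5} \right)} = 15 \left(\frac{56}{3} + \frac{8}{3 \left(-9 + 5\right)}\right) = 15 \left(\frac{56}{3} + \frac{8}{3 \left(-4\right)}\right) = 15 \left(\frac{56}{3} + \frac{8}{3} \left(- \frac{1}{4}\right)\right) = 15 \left(\frac{56}{3} - \frac{2}{3}\right) = 15 \cdot 18 = 270$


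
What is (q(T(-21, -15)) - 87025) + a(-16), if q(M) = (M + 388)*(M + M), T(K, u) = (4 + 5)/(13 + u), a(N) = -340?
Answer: -181633/2 ≈ -90817.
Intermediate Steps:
T(K, u) = 9/(13 + u)
q(M) = 2*M*(388 + M) (q(M) = (388 + M)*(2*M) = 2*M*(388 + M))
(q(T(-21, -15)) - 87025) + a(-16) = (2*(9/(13 - 15))*(388 + 9/(13 - 15)) - 87025) - 340 = (2*(9/(-2))*(388 + 9/(-2)) - 87025) - 340 = (2*(9*(-1/2))*(388 + 9*(-1/2)) - 87025) - 340 = (2*(-9/2)*(388 - 9/2) - 87025) - 340 = (2*(-9/2)*(767/2) - 87025) - 340 = (-6903/2 - 87025) - 340 = -180953/2 - 340 = -181633/2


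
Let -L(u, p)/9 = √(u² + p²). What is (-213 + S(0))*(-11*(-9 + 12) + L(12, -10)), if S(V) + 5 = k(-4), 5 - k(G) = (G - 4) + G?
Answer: 6633 + 3618*√61 ≈ 34891.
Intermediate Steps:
k(G) = 9 - 2*G (k(G) = 5 - ((G - 4) + G) = 5 - ((-4 + G) + G) = 5 - (-4 + 2*G) = 5 + (4 - 2*G) = 9 - 2*G)
S(V) = 12 (S(V) = -5 + (9 - 2*(-4)) = -5 + (9 + 8) = -5 + 17 = 12)
L(u, p) = -9*√(p² + u²) (L(u, p) = -9*√(u² + p²) = -9*√(p² + u²))
(-213 + S(0))*(-11*(-9 + 12) + L(12, -10)) = (-213 + 12)*(-11*(-9 + 12) - 9*√((-10)² + 12²)) = -201*(-11*3 - 9*√(100 + 144)) = -201*(-33 - 18*√61) = 6633 + 3618*√61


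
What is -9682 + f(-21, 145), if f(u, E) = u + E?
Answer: -9558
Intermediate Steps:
f(u, E) = E + u
-9682 + f(-21, 145) = -9682 + (145 - 21) = -9682 + 124 = -9558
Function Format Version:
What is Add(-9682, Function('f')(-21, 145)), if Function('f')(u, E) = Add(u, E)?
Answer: -9558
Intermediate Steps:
Function('f')(u, E) = Add(E, u)
Add(-9682, Function('f')(-21, 145)) = Add(-9682, Add(145, -21)) = Add(-9682, 124) = -9558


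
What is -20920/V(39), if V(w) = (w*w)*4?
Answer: -5230/1521 ≈ -3.4385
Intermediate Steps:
V(w) = 4*w² (V(w) = w²*4 = 4*w²)
-20920/V(39) = -20920/(4*39²) = -20920/(4*1521) = -20920/6084 = -20920*1/6084 = -5230/1521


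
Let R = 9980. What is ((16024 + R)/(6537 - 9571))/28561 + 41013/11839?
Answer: 1776817837803/512948791043 ≈ 3.4639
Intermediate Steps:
((16024 + R)/(6537 - 9571))/28561 + 41013/11839 = ((16024 + 9980)/(6537 - 9571))/28561 + 41013/11839 = (26004/(-3034))*(1/28561) + 41013*(1/11839) = (26004*(-1/3034))*(1/28561) + 41013/11839 = -13002/1517*1/28561 + 41013/11839 = -13002/43327037 + 41013/11839 = 1776817837803/512948791043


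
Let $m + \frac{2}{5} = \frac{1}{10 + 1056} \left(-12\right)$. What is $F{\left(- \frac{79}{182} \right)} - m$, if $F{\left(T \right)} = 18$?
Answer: $\frac{49066}{2665} \approx 18.411$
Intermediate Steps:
$m = - \frac{1096}{2665}$ ($m = - \frac{2}{5} + \frac{1}{10 + 1056} \left(-12\right) = - \frac{2}{5} + \frac{1}{1066} \left(-12\right) = - \frac{2}{5} - \frac{6}{533} = - \frac{1096}{2665} \approx -0.41126$)
$F{\left(- \frac{79}{182} \right)} - m = 18 - - \frac{1096}{2665} = 18 + \frac{1096}{2665} = \frac{49066}{2665}$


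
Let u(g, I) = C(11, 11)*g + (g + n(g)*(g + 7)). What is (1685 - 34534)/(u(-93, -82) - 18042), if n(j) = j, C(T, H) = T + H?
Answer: 32849/12183 ≈ 2.6963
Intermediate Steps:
C(T, H) = H + T
u(g, I) = 23*g + g*(7 + g) (u(g, I) = (11 + 11)*g + (g + g*(g + 7)) = 22*g + (g + g*(7 + g)) = 23*g + g*(7 + g))
(1685 - 34534)/(u(-93, -82) - 18042) = (1685 - 34534)/(-93*(30 - 93) - 18042) = -32849/(-93*(-63) - 18042) = -32849/(5859 - 18042) = -32849/(-12183) = -32849*(-1/12183) = 32849/12183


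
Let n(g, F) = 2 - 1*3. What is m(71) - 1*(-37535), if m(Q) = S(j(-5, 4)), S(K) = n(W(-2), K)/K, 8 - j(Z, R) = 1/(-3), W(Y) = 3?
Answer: 938372/25 ≈ 37535.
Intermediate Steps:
n(g, F) = -1 (n(g, F) = 2 - 3 = -1)
j(Z, R) = 25/3 (j(Z, R) = 8 - 1/(-3) = 8 - 1*(-⅓) = 8 + ⅓ = 25/3)
S(K) = -1/K
m(Q) = -3/25 (m(Q) = -1/25/3 = -1*3/25 = -3/25)
m(71) - 1*(-37535) = -3/25 - 1*(-37535) = -3/25 + 37535 = 938372/25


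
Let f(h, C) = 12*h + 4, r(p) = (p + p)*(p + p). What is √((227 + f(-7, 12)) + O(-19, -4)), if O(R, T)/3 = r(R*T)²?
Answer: √1601384595 ≈ 40017.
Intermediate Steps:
r(p) = 4*p² (r(p) = (2*p)*(2*p) = 4*p²)
f(h, C) = 4 + 12*h
O(R, T) = 48*R⁴*T⁴ (O(R, T) = 3*(4*(R*T)²)² = 3*(4*(R²*T²))² = 3*(4*R²*T²)² = 3*(16*R⁴*T⁴) = 48*R⁴*T⁴)
√((227 + f(-7, 12)) + O(-19, -4)) = √((227 + (4 + 12*(-7))) + 48*(-19)⁴*(-4)⁴) = √((227 + (4 - 84)) + 48*130321*256) = √((227 - 80) + 1601384448) = √(147 + 1601384448) = √1601384595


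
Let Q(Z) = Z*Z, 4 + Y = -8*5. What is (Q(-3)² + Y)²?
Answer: 1369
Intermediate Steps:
Y = -44 (Y = -4 - 8*5 = -4 - 40 = -44)
Q(Z) = Z²
(Q(-3)² + Y)² = (((-3)²)² - 44)² = (9² - 44)² = (81 - 44)² = 37² = 1369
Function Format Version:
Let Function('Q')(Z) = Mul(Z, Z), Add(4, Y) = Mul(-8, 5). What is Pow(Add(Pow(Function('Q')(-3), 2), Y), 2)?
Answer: 1369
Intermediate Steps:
Y = -44 (Y = Add(-4, Mul(-8, 5)) = Add(-4, -40) = -44)
Function('Q')(Z) = Pow(Z, 2)
Pow(Add(Pow(Function('Q')(-3), 2), Y), 2) = Pow(Add(Pow(Pow(-3, 2), 2), -44), 2) = Pow(Add(Pow(9, 2), -44), 2) = Pow(Add(81, -44), 2) = Pow(37, 2) = 1369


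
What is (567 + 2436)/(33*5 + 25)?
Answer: 3003/190 ≈ 15.805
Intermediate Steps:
(567 + 2436)/(33*5 + 25) = 3003/(165 + 25) = 3003/190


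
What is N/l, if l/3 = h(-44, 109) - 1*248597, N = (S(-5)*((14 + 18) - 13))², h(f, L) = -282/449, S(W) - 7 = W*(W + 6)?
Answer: -648356/334861005 ≈ -0.0019362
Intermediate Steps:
S(W) = 7 + W*(6 + W) (S(W) = 7 + W*(W + 6) = 7 + W*(6 + W))
h(f, L) = -282/449 (h(f, L) = -282*1/449 = -282/449)
N = 1444 (N = ((7 + (-5)² + 6*(-5))*((14 + 18) - 13))² = ((7 + 25 - 30)*(32 - 13))² = (2*19)² = 38² = 1444)
l = -334861005/449 (l = 3*(-282/449 - 1*248597) = 3*(-282/449 - 248597) = 3*(-111620335/449) = -334861005/449 ≈ -7.4579e+5)
N/l = 1444/(-334861005/449) = 1444*(-449/334861005) = -648356/334861005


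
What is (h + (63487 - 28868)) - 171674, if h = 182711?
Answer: 45656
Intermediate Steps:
(h + (63487 - 28868)) - 171674 = (182711 + (63487 - 28868)) - 171674 = (182711 + 34619) - 171674 = 217330 - 171674 = 45656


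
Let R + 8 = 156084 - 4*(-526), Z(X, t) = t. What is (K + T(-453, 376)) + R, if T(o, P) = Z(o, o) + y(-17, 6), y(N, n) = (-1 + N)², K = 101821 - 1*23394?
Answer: 236478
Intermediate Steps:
R = 158180 (R = -8 + (156084 - 4*(-526)) = -8 + (156084 - 1*(-2104)) = -8 + (156084 + 2104) = -8 + 158188 = 158180)
K = 78427 (K = 101821 - 23394 = 78427)
T(o, P) = 324 + o (T(o, P) = o + (-1 - 17)² = o + (-18)² = o + 324 = 324 + o)
(K + T(-453, 376)) + R = (78427 + (324 - 453)) + 158180 = (78427 - 129) + 158180 = 78298 + 158180 = 236478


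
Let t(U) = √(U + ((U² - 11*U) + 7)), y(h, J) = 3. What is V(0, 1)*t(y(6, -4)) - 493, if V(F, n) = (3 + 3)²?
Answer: -493 + 36*I*√14 ≈ -493.0 + 134.7*I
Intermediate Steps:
V(F, n) = 36 (V(F, n) = 6² = 36)
t(U) = √(7 + U² - 10*U) (t(U) = √(U + (7 + U² - 11*U)) = √(7 + U² - 10*U))
V(0, 1)*t(y(6, -4)) - 493 = 36*√(7 + 3² - 10*3) - 493 = 36*√(7 + 9 - 30) - 493 = 36*√(-14) - 493 = 36*(I*√14) - 493 = 36*I*√14 - 493 = -493 + 36*I*√14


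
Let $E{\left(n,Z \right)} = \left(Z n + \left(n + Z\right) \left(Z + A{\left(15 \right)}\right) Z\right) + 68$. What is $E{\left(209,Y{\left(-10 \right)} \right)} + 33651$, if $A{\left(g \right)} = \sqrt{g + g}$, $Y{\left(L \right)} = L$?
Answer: $51529 - 1990 \sqrt{30} \approx 40629.0$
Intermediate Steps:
$A{\left(g \right)} = \sqrt{2} \sqrt{g}$ ($A{\left(g \right)} = \sqrt{2 g} = \sqrt{2} \sqrt{g}$)
$E{\left(n,Z \right)} = 68 + Z n + Z \left(Z + n\right) \left(Z + \sqrt{30}\right)$ ($E{\left(n,Z \right)} = \left(Z n + \left(n + Z\right) \left(Z + \sqrt{2} \sqrt{15}\right) Z\right) + 68 = \left(Z n + \left(Z + n\right) \left(Z + \sqrt{30}\right) Z\right) + 68 = \left(Z n + Z \left(Z + n\right) \left(Z + \sqrt{30}\right)\right) + 68 = 68 + Z n + Z \left(Z + n\right) \left(Z + \sqrt{30}\right)$)
$E{\left(209,Y{\left(-10 \right)} \right)} + 33651 = \left(68 + \left(-10\right)^{3} - 2090 + 209 \left(-10\right)^{2} + \sqrt{30} \left(-10\right)^{2} - 2090 \sqrt{30}\right) + 33651 = \left(68 - 1000 - 2090 + 209 \cdot 100 + \sqrt{30} \cdot 100 - 2090 \sqrt{30}\right) + 33651 = \left(68 - 1000 - 2090 + 20900 + 100 \sqrt{30} - 2090 \sqrt{30}\right) + 33651 = \left(17878 - 1990 \sqrt{30}\right) + 33651 = 51529 - 1990 \sqrt{30}$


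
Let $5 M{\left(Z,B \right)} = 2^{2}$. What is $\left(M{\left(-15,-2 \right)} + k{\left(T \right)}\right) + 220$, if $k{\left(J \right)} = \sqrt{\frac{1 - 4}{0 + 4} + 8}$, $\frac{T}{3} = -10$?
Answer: $\frac{1104}{5} + \frac{\sqrt{29}}{2} \approx 223.49$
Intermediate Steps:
$T = -30$ ($T = 3 \left(-10\right) = -30$)
$M{\left(Z,B \right)} = \frac{4}{5}$ ($M{\left(Z,B \right)} = \frac{2^{2}}{5} = \frac{1}{5} \cdot 4 = \frac{4}{5}$)
$k{\left(J \right)} = \frac{\sqrt{29}}{2}$ ($k{\left(J \right)} = \sqrt{- \frac{3}{4} + 8} = \sqrt{\frac{29}{4}} = \frac{\sqrt{29}}{2}$)
$\left(M{\left(-15,-2 \right)} + k{\left(T \right)}\right) + 220 = \left(\frac{4}{5} + \frac{\sqrt{29}}{2}\right) + 220 = \frac{1104}{5} + \frac{\sqrt{29}}{2}$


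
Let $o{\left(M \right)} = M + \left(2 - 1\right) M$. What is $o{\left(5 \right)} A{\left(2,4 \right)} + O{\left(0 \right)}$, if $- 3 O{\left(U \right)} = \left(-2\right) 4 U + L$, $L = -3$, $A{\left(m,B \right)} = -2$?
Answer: $-19$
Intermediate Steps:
$o{\left(M \right)} = 2 M$ ($o{\left(M \right)} = M + 1 M = M + M = 2 M$)
$O{\left(U \right)} = 1 + \frac{8 U}{3}$ ($O{\left(U \right)} = - \frac{\left(-2\right) 4 U - 3}{3} = - \frac{- 8 U - 3}{3} = - \frac{-3 - 8 U}{3} = 1 + \frac{8 U}{3}$)
$o{\left(5 \right)} A{\left(2,4 \right)} + O{\left(0 \right)} = 2 \cdot 5 \left(-2\right) + \left(1 + \frac{8}{3} \cdot 0\right) = 10 \left(-2\right) + \left(1 + 0\right) = -20 + 1 = -19$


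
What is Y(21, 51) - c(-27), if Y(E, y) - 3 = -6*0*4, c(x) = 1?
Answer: 2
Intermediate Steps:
Y(E, y) = 3 (Y(E, y) = 3 - 6*0*4 = 3 + 0*4 = 3 + 0 = 3)
Y(21, 51) - c(-27) = 3 - 1*1 = 3 - 1 = 2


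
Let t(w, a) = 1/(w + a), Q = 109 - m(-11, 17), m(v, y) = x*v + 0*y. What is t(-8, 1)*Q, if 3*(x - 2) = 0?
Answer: -131/7 ≈ -18.714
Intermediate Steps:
x = 2 (x = 2 + (⅓)*0 = 2 + 0 = 2)
m(v, y) = 2*v (m(v, y) = 2*v + 0*y = 2*v + 0 = 2*v)
Q = 131 (Q = 109 - 2*(-11) = 109 - 1*(-22) = 109 + 22 = 131)
t(w, a) = 1/(a + w)
t(-8, 1)*Q = 131/(1 - 8) = 131/(-7) = -⅐*131 = -131/7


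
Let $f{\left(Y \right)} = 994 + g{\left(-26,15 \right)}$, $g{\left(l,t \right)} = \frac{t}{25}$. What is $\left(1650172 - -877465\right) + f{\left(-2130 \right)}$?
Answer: $\frac{12643158}{5} \approx 2.5286 \cdot 10^{6}$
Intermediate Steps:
$g{\left(l,t \right)} = \frac{t}{25}$ ($g{\left(l,t \right)} = t \frac{1}{25} = \frac{t}{25}$)
$f{\left(Y \right)} = \frac{4973}{5}$ ($f{\left(Y \right)} = 994 + \frac{1}{25} \cdot 15 = 994 + \frac{3}{5} = \frac{4973}{5}$)
$\left(1650172 - -877465\right) + f{\left(-2130 \right)} = \left(1650172 - -877465\right) + \frac{4973}{5} = \left(1650172 + 877465\right) + \frac{4973}{5} = 2527637 + \frac{4973}{5} = \frac{12643158}{5}$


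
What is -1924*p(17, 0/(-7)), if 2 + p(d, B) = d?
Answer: -28860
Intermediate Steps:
p(d, B) = -2 + d
-1924*p(17, 0/(-7)) = -1924*(-2 + 17) = -1924*15 = -28860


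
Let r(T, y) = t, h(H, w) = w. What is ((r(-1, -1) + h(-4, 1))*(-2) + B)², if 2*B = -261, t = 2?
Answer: 74529/4 ≈ 18632.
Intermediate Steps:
B = -261/2 (B = (½)*(-261) = -261/2 ≈ -130.50)
r(T, y) = 2
((r(-1, -1) + h(-4, 1))*(-2) + B)² = ((2 + 1)*(-2) - 261/2)² = (3*(-2) - 261/2)² = (-6 - 261/2)² = (-273/2)² = 74529/4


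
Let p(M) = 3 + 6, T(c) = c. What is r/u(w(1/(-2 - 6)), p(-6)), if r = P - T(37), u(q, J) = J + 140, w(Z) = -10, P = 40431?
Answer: 40394/149 ≈ 271.10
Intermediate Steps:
p(M) = 9
u(q, J) = 140 + J
r = 40394 (r = 40431 - 1*37 = 40431 - 37 = 40394)
r/u(w(1/(-2 - 6)), p(-6)) = 40394/(140 + 9) = 40394/149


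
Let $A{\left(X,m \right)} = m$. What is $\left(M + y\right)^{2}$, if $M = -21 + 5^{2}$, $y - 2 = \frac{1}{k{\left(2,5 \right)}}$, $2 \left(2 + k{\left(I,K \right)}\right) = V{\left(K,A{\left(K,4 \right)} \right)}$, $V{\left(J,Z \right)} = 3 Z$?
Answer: $\frac{625}{16} \approx 39.063$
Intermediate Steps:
$k{\left(I,K \right)} = 4$ ($k{\left(I,K \right)} = -2 + \frac{3 \cdot 4}{2} = -2 + \frac{1}{2} \cdot 12 = -2 + 6 = 4$)
$y = \frac{9}{4}$ ($y = 2 + \frac{1}{4} = \frac{9}{4} \approx 2.25$)
$M = 4$ ($M = -21 + 25 = 4$)
$\left(M + y\right)^{2} = \left(4 + \frac{9}{4}\right)^{2} = \left(\frac{25}{4}\right)^{2} = \frac{625}{16}$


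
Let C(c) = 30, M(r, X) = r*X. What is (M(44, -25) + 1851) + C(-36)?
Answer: 781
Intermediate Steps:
M(r, X) = X*r
(M(44, -25) + 1851) + C(-36) = (-25*44 + 1851) + 30 = (-1100 + 1851) + 30 = 751 + 30 = 781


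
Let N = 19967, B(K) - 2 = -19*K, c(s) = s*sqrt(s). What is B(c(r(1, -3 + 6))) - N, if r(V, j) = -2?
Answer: -19965 + 38*I*sqrt(2) ≈ -19965.0 + 53.74*I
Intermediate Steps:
c(s) = s**(3/2)
B(K) = 2 - 19*K
B(c(r(1, -3 + 6))) - N = (2 - (-38)*I*sqrt(2)) - 1*19967 = (2 - (-38)*I*sqrt(2)) - 19967 = (2 + 38*I*sqrt(2)) - 19967 = -19965 + 38*I*sqrt(2)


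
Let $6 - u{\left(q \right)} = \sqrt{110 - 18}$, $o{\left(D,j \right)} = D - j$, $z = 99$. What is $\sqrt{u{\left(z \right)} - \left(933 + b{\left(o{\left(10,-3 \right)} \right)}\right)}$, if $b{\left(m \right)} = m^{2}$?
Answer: $\sqrt{-1096 - 2 \sqrt{23}} \approx 33.25 i$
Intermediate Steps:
$u{\left(q \right)} = 6 - 2 \sqrt{23}$ ($u{\left(q \right)} = 6 - \sqrt{110 - 18} = 6 - \sqrt{92} = 6 - 2 \sqrt{23}$)
$\sqrt{u{\left(z \right)} - \left(933 + b{\left(o{\left(10,-3 \right)} \right)}\right)} = \sqrt{\left(6 - 2 \sqrt{23}\right) - \left(933 + \left(10 - -3\right)^{2}\right)} = \sqrt{\left(6 - 2 \sqrt{23}\right) - \left(933 + \left(10 + 3\right)^{2}\right)} = \sqrt{\left(6 - 2 \sqrt{23}\right) - 1102} = \sqrt{-1096 - 2 \sqrt{23}}$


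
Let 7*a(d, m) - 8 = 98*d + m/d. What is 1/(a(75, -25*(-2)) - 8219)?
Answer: -21/150523 ≈ -0.00013951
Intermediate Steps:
a(d, m) = 8/7 + 14*d + m/(7*d) (a(d, m) = 8/7 + (98*d + m/d)/7 = 8/7 + (14*d + m/(7*d)) = 8/7 + 14*d + m/(7*d))
1/(a(75, -25*(-2)) - 8219) = 1/((8/7 + 14*75 + (⅐)*(-25*(-2))/75) - 8219) = 1/((8/7 + 1050 + (⅐)*50*(1/75)) - 8219) = 1/((8/7 + 1050 + 2/21) - 8219) = 1/(22076/21 - 8219) = 1/(-150523/21) = -21/150523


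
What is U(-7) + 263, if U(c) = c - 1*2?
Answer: 254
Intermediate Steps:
U(c) = -2 + c (U(c) = c - 2 = -2 + c)
U(-7) + 263 = (-2 - 7) + 263 = -9 + 263 = 254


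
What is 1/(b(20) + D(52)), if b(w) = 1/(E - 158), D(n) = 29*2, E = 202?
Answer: 44/2553 ≈ 0.017235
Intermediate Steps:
D(n) = 58
b(w) = 1/44 (b(w) = 1/(202 - 158) = 1/44)
1/(b(20) + D(52)) = 1/(1/44 + 58) = 1/(2553/44) = 44/2553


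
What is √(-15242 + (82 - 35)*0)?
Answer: I*√15242 ≈ 123.46*I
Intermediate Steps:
√(-15242 + (82 - 35)*0) = √(-15242 + 47*0) = √(-15242 + 0) = √(-15242) = I*√15242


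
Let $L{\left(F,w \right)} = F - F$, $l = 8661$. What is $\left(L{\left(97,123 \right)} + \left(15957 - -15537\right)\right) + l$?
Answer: $40155$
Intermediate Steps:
$L{\left(F,w \right)} = 0$
$\left(L{\left(97,123 \right)} + \left(15957 - -15537\right)\right) + l = \left(0 + \left(15957 - -15537\right)\right) + 8661 = \left(0 + \left(15957 + 15537\right)\right) + 8661 = \left(0 + 31494\right) + 8661 = 31494 + 8661 = 40155$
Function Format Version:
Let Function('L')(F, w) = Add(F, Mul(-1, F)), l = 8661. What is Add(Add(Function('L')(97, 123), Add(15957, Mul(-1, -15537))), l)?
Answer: 40155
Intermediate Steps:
Function('L')(F, w) = 0
Add(Add(Function('L')(97, 123), Add(15957, Mul(-1, -15537))), l) = Add(Add(0, Add(15957, Mul(-1, -15537))), 8661) = Add(Add(0, Add(15957, 15537)), 8661) = Add(Add(0, 31494), 8661) = Add(31494, 8661) = 40155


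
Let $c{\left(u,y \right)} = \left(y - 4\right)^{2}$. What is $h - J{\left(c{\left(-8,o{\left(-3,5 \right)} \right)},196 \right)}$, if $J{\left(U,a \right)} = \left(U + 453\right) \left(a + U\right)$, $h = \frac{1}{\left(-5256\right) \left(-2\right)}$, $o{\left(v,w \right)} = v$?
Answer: $- \frac{1292870879}{10512} \approx -1.2299 \cdot 10^{5}$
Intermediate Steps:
$c{\left(u,y \right)} = \left(-4 + y\right)^{2}$
$h = \frac{1}{10512} \approx 9.5129 \cdot 10^{-5}$
$J{\left(U,a \right)} = \left(453 + U\right) \left(U + a\right)$
$h - J{\left(c{\left(-8,o{\left(-3,5 \right)} \right)},196 \right)} = \frac{1}{10512} - \left(\left(\left(-4 - 3\right)^{2}\right)^{2} + 453 \left(-4 - 3\right)^{2} + 453 \cdot 196 + \left(-4 - 3\right)^{2} \cdot 196\right) = \frac{1}{10512} - \left(\left(\left(-7\right)^{2}\right)^{2} + 453 \left(-7\right)^{2} + 88788 + \left(-7\right)^{2} \cdot 196\right) = \frac{1}{10512} - \left(49^{2} + 453 \cdot 49 + 88788 + 49 \cdot 196\right) = \frac{1}{10512} - \left(2401 + 22197 + 88788 + 9604\right) = \frac{1}{10512} - 122990 = - \frac{1292870879}{10512}$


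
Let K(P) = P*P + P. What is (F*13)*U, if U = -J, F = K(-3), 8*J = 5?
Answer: -195/4 ≈ -48.750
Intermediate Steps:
J = 5/8 (J = (⅛)*5 = 5/8 ≈ 0.62500)
K(P) = P + P² (K(P) = P² + P = P + P²)
F = 6 (F = -3*(1 - 3) = -3*(-2) = 6)
U = -5/8 (U = -1*5/8 = -5/8 ≈ -0.62500)
(F*13)*U = (6*13)*(-5/8) = 78*(-5/8) = -195/4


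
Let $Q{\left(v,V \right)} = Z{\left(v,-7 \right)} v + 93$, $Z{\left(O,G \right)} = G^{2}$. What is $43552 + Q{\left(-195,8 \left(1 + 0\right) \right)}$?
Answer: $34090$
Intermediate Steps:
$Q{\left(v,V \right)} = 93 + 49 v$ ($Q{\left(v,V \right)} = \left(-7\right)^{2} v + 93 = 49 v + 93 = 93 + 49 v$)
$43552 + Q{\left(-195,8 \left(1 + 0\right) \right)} = 43552 + \left(93 + 49 \left(-195\right)\right) = 43552 + \left(93 - 9555\right) = 43552 - 9462 = 34090$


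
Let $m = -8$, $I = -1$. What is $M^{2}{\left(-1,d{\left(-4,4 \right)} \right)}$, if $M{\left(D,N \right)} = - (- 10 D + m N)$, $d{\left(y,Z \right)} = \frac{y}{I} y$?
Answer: $19044$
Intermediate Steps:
$d{\left(y,Z \right)} = - y^{2}$ ($d{\left(y,Z \right)} = \frac{y}{-1} y = y \left(-1\right) y = - y y = - y^{2}$)
$M{\left(D,N \right)} = 8 N + 10 D$ ($M{\left(D,N \right)} = - (- 10 D - 8 N) = 8 N + 10 D$)
$M^{2}{\left(-1,d{\left(-4,4 \right)} \right)} = \left(8 \left(- \left(-4\right)^{2}\right) + 10 \left(-1\right)\right)^{2} = \left(8 \left(\left(-1\right) 16\right) - 10\right)^{2} = \left(8 \left(-16\right) - 10\right)^{2} = \left(-128 - 10\right)^{2} = \left(-138\right)^{2} = 19044$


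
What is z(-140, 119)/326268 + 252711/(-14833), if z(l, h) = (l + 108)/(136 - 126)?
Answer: -103064450017/6049416555 ≈ -17.037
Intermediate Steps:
z(l, h) = 54/5 + l/10 (z(l, h) = (108 + l)/10 = (108 + l)*(⅒) = 54/5 + l/10)
z(-140, 119)/326268 + 252711/(-14833) = (54/5 + (⅒)*(-140))/326268 + 252711/(-14833) = (54/5 - 14)*(1/326268) + 252711*(-1/14833) = -16/5*1/326268 - 252711/14833 = -4/407835 - 252711/14833 = -103064450017/6049416555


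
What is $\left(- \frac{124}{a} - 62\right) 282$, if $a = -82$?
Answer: $- \frac{699360}{41} \approx -17058.0$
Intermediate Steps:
$\left(- \frac{124}{a} - 62\right) 282 = \left(- \frac{124}{-82} - 62\right) 282 = \left(\left(-124\right) \left(- \frac{1}{82}\right) - 62\right) 282 = \left(\frac{62}{41} - 62\right) 282 = \left(- \frac{2480}{41}\right) 282 = - \frac{699360}{41}$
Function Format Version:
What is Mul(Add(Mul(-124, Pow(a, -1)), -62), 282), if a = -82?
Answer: Rational(-699360, 41) ≈ -17058.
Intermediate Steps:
Mul(Add(Mul(-124, Pow(a, -1)), -62), 282) = Mul(Add(Mul(-124, Pow(-82, -1)), -62), 282) = Mul(Add(Mul(-124, Rational(-1, 82)), -62), 282) = Mul(Add(Rational(62, 41), -62), 282) = Mul(Rational(-2480, 41), 282) = Rational(-699360, 41)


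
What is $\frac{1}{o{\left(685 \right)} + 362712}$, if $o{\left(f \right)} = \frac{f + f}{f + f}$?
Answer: $\frac{1}{362713} \approx 2.757 \cdot 10^{-6}$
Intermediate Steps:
$o{\left(f \right)} = 1$ ($o{\left(f \right)} = \frac{2 f}{2 f} = 2 f \frac{1}{2 f} = 1$)
$\frac{1}{o{\left(685 \right)} + 362712} = \frac{1}{1 + 362712} = \frac{1}{362713}$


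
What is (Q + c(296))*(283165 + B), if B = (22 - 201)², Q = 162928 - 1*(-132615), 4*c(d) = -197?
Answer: 186282805925/2 ≈ 9.3141e+10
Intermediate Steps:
c(d) = -197/4 (c(d) = (¼)*(-197) = -197/4)
Q = 295543 (Q = 162928 + 132615 = 295543)
B = 32041 (B = (-179)² = 32041)
(Q + c(296))*(283165 + B) = (295543 - 197/4)*(283165 + 32041) = (1181975/4)*315206 = 186282805925/2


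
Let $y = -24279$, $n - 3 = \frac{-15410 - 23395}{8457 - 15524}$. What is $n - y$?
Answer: $\frac{171639699}{7067} \approx 24288.0$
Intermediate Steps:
$n = \frac{60006}{7067}$ ($n = 3 + \frac{-15410 - 23395}{8457 - 15524} = 3 - \frac{38805}{-7067} = 3 - - \frac{38805}{7067} = 3 + \frac{38805}{7067} = \frac{60006}{7067} \approx 8.491$)
$n - y = \frac{60006}{7067} - -24279 = \frac{60006}{7067} + 24279 = \frac{171639699}{7067}$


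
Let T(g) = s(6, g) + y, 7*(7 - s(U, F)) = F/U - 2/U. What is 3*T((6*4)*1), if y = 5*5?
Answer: 661/7 ≈ 94.429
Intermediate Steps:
s(U, F) = 7 + 2/(7*U) - F/(7*U) (s(U, F) = 7 - (F/U - 2/U)/7 = 7 - (-2/U + F/U)/7 = 7 + (2/(7*U) - F/(7*U)) = 7 + 2/(7*U) - F/(7*U))
y = 25
T(g) = 673/21 - g/42 (T(g) = (⅐)*(2 - g + 49*6)/6 + 25 = (⅐)*(⅙)*(2 - g + 294) + 25 = (⅐)*(⅙)*(296 - g) + 25 = (148/21 - g/42) + 25 = 673/21 - g/42)
3*T((6*4)*1) = 3*(673/21 - 6*4/42) = 3*(673/21 - 4/7) = 3*(661/21) = 661/7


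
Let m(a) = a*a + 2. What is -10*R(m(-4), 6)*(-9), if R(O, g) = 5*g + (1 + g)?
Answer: 3330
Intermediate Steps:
m(a) = 2 + a² (m(a) = a² + 2 = 2 + a²)
R(O, g) = 1 + 6*g
-10*R(m(-4), 6)*(-9) = -10*(1 + 6*6)*(-9) = -10*(1 + 36)*(-9) = -10*37*(-9) = -370*(-9) = 3330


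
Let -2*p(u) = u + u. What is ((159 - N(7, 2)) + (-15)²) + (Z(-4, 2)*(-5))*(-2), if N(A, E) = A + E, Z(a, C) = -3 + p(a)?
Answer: 385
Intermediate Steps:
p(u) = -u (p(u) = -(u + u)/2 = -u)
Z(a, C) = -3 - a
((159 - N(7, 2)) + (-15)²) + (Z(-4, 2)*(-5))*(-2) = ((159 - (7 + 2)) + (-15)²) + ((-3 - 1*(-4))*(-5))*(-2) = ((159 - 1*9) + 225) + ((-3 + 4)*(-5))*(-2) = ((159 - 9) + 225) + (1*(-5))*(-2) = (150 + 225) - 5*(-2) = 375 + 10 = 385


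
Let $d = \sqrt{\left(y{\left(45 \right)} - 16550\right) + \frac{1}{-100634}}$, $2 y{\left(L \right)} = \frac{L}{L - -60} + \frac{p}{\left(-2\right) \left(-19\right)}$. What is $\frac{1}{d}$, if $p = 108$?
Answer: $- \frac{i \sqrt{741118823752575709}}{110744320669} \approx - 0.0077736 i$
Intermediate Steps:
$y{\left(L \right)} = \frac{27}{19} + \frac{L}{2 \left(60 + L\right)}$ ($y{\left(L \right)} = \frac{\frac{L}{L - -60} + \frac{108}{\left(-2\right) \left(-19\right)}}{2} = \frac{\frac{L}{L + 60} + \frac{108}{38}}{2} = \frac{\frac{L}{60 + L} + 108 \cdot \frac{1}{38}}{2} = \frac{\frac{L}{60 + L} + \frac{54}{19}}{2} = \frac{\frac{54}{19} + \frac{L}{60 + L}}{2} = \frac{27}{19} + \frac{L}{2 \left(60 + L\right)}$)
$d = \frac{i \sqrt{741118823752575709}}{6692161}$ ($d = \sqrt{\left(\frac{3240 + 73 \cdot 45}{38 \left(60 + 45\right)} - 16550\right) + \frac{1}{-100634}} = \sqrt{\left(\frac{3240 + 3285}{38 \cdot 105} - 16550\right) - \frac{1}{100634}} = \sqrt{\left(\frac{1}{38} \cdot \frac{1}{105} \cdot 6525 - 16550\right) - \frac{1}{100634}} = \sqrt{\left(\frac{435}{266} - 16550\right) - \frac{1}{100634}} = \sqrt{- \frac{4401865}{266} - \frac{1}{100634}} = \sqrt{- \frac{110744320669}{6692161}} = \frac{i \sqrt{741118823752575709}}{6692161} \approx 128.64 i$)
$\frac{1}{d} = \frac{1}{\frac{1}{6692161} i \sqrt{741118823752575709}} = - \frac{i \sqrt{741118823752575709}}{110744320669}$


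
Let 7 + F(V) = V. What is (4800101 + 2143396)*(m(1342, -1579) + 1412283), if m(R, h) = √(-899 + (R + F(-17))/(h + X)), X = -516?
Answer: 9806182773651 + 6943497*I*√3948494685/2095 ≈ 9.8062e+12 + 2.0826e+8*I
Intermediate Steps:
F(V) = -7 + V
m(R, h) = √(-899 + (-24 + R)/(-516 + h)) (m(R, h) = √(-899 + (R + (-7 - 17))/(h - 516)) = √(-899 + (R - 24)/(-516 + h)) = √(-899 + (-24 + R)/(-516 + h)))
(4800101 + 2143396)*(m(1342, -1579) + 1412283) = (4800101 + 2143396)*(√((463860 + 1342 - 899*(-1579))/(-516 - 1579)) + 1412283) = 6943497*(√((463860 + 1342 + 1419521)/(-2095)) + 1412283) = 6943497*(√(-1/2095*1884723) + 1412283) = 6943497*(√(-1884723/2095) + 1412283) = 6943497*(I*√3948494685/2095 + 1412283) = 6943497*(1412283 + I*√3948494685/2095) = 9806182773651 + 6943497*I*√3948494685/2095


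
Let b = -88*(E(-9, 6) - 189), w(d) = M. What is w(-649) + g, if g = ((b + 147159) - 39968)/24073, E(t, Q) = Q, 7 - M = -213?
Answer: 5419355/24073 ≈ 225.12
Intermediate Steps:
M = 220 (M = 7 - 1*(-213) = 7 + 213 = 220)
w(d) = 220
b = 16104 (b = -88*(6 - 189) = -88*(-183) = 16104)
g = 123295/24073 (g = ((16104 + 147159) - 39968)/24073 = (163263 - 39968)*(1/24073) = 123295*(1/24073) = 123295/24073 ≈ 5.1217)
w(-649) + g = 220 + 123295/24073 = 5419355/24073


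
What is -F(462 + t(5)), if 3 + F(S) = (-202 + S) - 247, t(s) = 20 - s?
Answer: -25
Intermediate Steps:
F(S) = -452 + S (F(S) = -3 + ((-202 + S) - 247) = -3 + (-449 + S) = -452 + S)
-F(462 + t(5)) = -(-452 + (462 + (20 - 1*5))) = -(-452 + (462 + (20 - 5))) = -(-452 + (462 + 15)) = -(-452 + 477) = -1*25 = -25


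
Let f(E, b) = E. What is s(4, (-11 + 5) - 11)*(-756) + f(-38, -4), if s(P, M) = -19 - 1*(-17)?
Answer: 1474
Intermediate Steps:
s(P, M) = -2 (s(P, M) = -19 + 17 = -2)
s(4, (-11 + 5) - 11)*(-756) + f(-38, -4) = -2*(-756) - 38 = 1512 - 38 = 1474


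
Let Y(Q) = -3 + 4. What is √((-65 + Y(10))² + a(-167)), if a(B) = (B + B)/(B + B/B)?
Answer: √28231205/83 ≈ 64.016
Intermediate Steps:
Y(Q) = 1
a(B) = 2*B/(1 + B) (a(B) = (2*B)/(B + 1) = (2*B)/(1 + B) = 2*B/(1 + B))
√((-65 + Y(10))² + a(-167)) = √((-65 + 1)² + 2*(-167)/(1 - 167)) = √((-64)² + 2*(-167)/(-166)) = √(4096 + 2*(-167)*(-1/166)) = √(4096 + 167/83) = √(340135/83) = √28231205/83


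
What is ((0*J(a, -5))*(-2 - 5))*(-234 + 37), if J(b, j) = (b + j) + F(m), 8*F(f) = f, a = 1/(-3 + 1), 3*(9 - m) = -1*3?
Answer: 0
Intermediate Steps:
m = 10 (m = 9 - (-1)*3/3 = 9 - ⅓*(-3) = 9 + 1 = 10)
a = -½ (a = 1/(-2) = -½ ≈ -0.50000)
F(f) = f/8
J(b, j) = 5/4 + b + j (J(b, j) = (b + j) + (⅛)*10 = (b + j) + 5/4 = 5/4 + b + j)
((0*J(a, -5))*(-2 - 5))*(-234 + 37) = ((0*(5/4 - ½ - 5))*(-2 - 5))*(-234 + 37) = ((0*(-17/4))*(-7))*(-197) = (0*(-7))*(-197) = 0*(-197) = 0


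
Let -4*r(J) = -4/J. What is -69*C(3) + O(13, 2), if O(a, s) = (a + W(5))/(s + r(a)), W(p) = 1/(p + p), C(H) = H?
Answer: -54187/270 ≈ -200.69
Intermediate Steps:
r(J) = 1/J (r(J) = -(-1)/J = 1/J)
W(p) = 1/(2*p)
O(a, s) = (⅒ + a)/(s + 1/a) (O(a, s) = (a + (½)/5)/(s + 1/a) = (a + (½)*(⅕))/(s + 1/a) = (a + ⅒)/(s + 1/a) = (⅒ + a)/(s + 1/a))
-69*C(3) + O(13, 2) = -69*3 + (⅒)*13*(1 + 10*13)/(1 + 13*2) = -207 + (⅒)*13*(1 + 130)/(1 + 26) = -207 + (⅒)*13*131/27 = -207 + (⅒)*13*(1/27)*131 = -207 + 1703/270 = -54187/270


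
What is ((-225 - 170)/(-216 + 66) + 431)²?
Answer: 169234081/900 ≈ 1.8804e+5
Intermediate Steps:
((-225 - 170)/(-216 + 66) + 431)² = (-395/(-150) + 431)² = (-395*(-1/150) + 431)² = (79/30 + 431)² = (13009/30)² = 169234081/900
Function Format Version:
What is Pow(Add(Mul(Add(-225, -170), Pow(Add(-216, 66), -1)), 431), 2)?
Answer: Rational(169234081, 900) ≈ 1.8804e+5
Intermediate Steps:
Pow(Add(Mul(Add(-225, -170), Pow(Add(-216, 66), -1)), 431), 2) = Pow(Add(Mul(-395, Pow(-150, -1)), 431), 2) = Pow(Add(Mul(-395, Rational(-1, 150)), 431), 2) = Pow(Add(Rational(79, 30), 431), 2) = Pow(Rational(13009, 30), 2) = Rational(169234081, 900)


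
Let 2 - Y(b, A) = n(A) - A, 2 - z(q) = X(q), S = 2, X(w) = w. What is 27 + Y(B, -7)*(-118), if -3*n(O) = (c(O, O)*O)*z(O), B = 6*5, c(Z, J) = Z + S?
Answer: -11773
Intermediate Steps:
c(Z, J) = 2 + Z (c(Z, J) = Z + 2 = 2 + Z)
B = 30
z(q) = 2 - q
n(O) = -O*(2 + O)*(2 - O)/3 (n(O) = -(2 + O)*O*(2 - O)/3 = -O*(2 + O)*(2 - O)/3)
Y(b, A) = 2 + A - A*(-4 + A²)/3 (Y(b, A) = 2 - (A*(-4 + A²)/3 - A) = 2 - (-A + A*(-4 + A²)/3) = 2 + (A - A*(-4 + A²)/3) = 2 + A - A*(-4 + A²)/3)
27 + Y(B, -7)*(-118) = 27 + (2 - ⅓*(-7)³ + (7/3)*(-7))*(-118) = 27 + (2 - ⅓*(-343) - 49/3)*(-118) = 27 + (2 + 343/3 - 49/3)*(-118) = 27 + 100*(-118) = 27 - 11800 = -11773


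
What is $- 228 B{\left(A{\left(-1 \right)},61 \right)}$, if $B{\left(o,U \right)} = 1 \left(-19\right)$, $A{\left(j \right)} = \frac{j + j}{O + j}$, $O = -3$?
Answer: $4332$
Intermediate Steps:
$A{\left(j \right)} = \frac{2 j}{-3 + j}$ ($A{\left(j \right)} = \frac{j + j}{-3 + j} = \frac{2 j}{-3 + j}$)
$B{\left(o,U \right)} = -19$
$- 228 B{\left(A{\left(-1 \right)},61 \right)} = \left(-228\right) \left(-19\right) = 4332$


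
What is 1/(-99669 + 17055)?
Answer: -1/82614 ≈ -1.2104e-5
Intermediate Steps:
1/(-99669 + 17055) = 1/(-82614) = -1/82614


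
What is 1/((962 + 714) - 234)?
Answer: 1/1442 ≈ 0.00069348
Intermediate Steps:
1/((962 + 714) - 234) = 1/(1676 - 234) = 1/1442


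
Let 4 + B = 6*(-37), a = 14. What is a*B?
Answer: -3164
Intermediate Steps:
B = -226 (B = -4 + 6*(-37) = -4 - 222 = -226)
a*B = 14*(-226) = -3164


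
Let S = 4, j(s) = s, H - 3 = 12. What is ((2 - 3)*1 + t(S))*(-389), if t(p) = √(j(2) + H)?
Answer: 389 - 389*√17 ≈ -1214.9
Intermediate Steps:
H = 15 (H = 3 + 12 = 15)
t(p) = √17 (t(p) = √(2 + 15) = √17)
((2 - 3)*1 + t(S))*(-389) = ((2 - 3)*1 + √17)*(-389) = (-1*1 + √17)*(-389) = (-1 + √17)*(-389) = 389 - 389*√17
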